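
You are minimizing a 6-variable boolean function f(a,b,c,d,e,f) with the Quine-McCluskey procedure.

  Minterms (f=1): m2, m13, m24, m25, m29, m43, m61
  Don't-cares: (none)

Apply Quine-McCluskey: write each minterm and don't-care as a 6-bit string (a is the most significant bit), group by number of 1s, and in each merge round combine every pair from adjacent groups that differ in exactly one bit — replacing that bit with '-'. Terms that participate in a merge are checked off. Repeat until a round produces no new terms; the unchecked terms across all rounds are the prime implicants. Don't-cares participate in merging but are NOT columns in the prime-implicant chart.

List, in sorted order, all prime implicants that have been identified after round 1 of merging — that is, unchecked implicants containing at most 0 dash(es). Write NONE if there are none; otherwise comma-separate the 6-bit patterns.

[col 0] 000010, 001101*, 011000*, 011001*, 011101*, 101011, 111101*
[col 1] -11101, 0-1101, 011-01, 01100-
Prime implicants: -11101, 0-1101, 000010, 011-01, 01100-, 101011

000010, 101011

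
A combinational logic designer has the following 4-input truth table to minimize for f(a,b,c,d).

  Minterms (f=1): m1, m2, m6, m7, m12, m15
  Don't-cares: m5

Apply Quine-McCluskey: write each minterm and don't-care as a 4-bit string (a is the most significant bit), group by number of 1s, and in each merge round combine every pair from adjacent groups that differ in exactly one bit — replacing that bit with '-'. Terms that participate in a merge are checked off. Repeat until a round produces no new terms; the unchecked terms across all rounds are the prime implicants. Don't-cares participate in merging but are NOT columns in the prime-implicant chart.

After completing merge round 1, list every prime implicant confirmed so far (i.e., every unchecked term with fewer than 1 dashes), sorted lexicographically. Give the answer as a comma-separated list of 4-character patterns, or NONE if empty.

size-2^0 implicants → 0001(✓)  0010(✓)  0101(✓)  0110(✓)  0111(✓)  1100  1111(✓)
size-2^1 implicants → -111  0-01  0-10  01-1  011-
Unchecked terms (primes): -111, 0-01, 0-10, 01-1, 011-, 1100

1100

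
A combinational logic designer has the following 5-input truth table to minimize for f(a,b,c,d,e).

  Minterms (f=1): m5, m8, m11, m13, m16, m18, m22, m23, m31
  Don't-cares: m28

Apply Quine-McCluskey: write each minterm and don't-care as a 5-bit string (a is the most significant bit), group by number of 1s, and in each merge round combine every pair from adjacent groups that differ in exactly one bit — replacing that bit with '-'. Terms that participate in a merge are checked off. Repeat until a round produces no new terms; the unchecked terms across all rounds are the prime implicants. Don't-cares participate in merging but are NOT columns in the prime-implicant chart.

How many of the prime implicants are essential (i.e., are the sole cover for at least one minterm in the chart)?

Round 0: 00101✓ 01000 01011 01101✓ 10000✓ 10010✓ 10110✓ 10111✓ 11100 11111✓
Round 1: 0-101 1-111 10-10 100-0 1011-
PIs = {0-101, 01000, 01011, 1-111, 10-10, 100-0, 1011-, 11100}
Coverage chart:
  m5: 0-101 ←essential
  m8: 01000 ←essential
  m11: 01011 ←essential
  m13: 0-101 ←essential
  m16: 100-0 ←essential
  m18: 10-10,100-0
  m22: 10-10,1011-
  m23: 1-111,1011-
  m31: 1-111 ←essential
Essential: 0-101, 01000, 01011, 1-111, 100-0

5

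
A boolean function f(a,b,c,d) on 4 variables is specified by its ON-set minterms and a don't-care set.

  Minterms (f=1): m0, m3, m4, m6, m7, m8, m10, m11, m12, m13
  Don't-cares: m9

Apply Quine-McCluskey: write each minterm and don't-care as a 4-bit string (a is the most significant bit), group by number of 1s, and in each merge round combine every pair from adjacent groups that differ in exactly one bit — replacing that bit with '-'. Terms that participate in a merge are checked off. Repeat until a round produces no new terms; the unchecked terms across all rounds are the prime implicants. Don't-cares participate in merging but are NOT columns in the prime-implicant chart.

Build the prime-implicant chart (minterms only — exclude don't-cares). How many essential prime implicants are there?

3

size-2^0 implicants → 0000(✓)  0011(✓)  0100(✓)  0110(✓)  0111(✓)  1000(✓)  1001(✓)  1010(✓)  1011(✓)  1100(✓)  1101(✓)
size-2^1 implicants → -000(✓)  -011  -100(✓)  0-00(✓)  0-11  01-0  011-  1-00(✓)  1-01(✓)  10-0(✓)  10-1(✓)  100-(✓)  101-(✓)  110-(✓)
size-2^2 implicants → --00  1-0-  10--
Unchecked terms (primes): --00, -011, 0-11, 01-0, 011-, 1-0-, 10--
Minterm coverage:
  m0 ⊆ --00 [E]
  m3 ⊆ -011,0-11
  m4 ⊆ --00,01-0
  m6 ⊆ 01-0,011-
  m7 ⊆ 0-11,011-
  m8 ⊆ --00,1-0-,10--
  m10 ⊆ 10-- [E]
  m11 ⊆ -011,10--
  m12 ⊆ --00,1-0-
  m13 ⊆ 1-0- [E]
E = {--00, 1-0-, 10--}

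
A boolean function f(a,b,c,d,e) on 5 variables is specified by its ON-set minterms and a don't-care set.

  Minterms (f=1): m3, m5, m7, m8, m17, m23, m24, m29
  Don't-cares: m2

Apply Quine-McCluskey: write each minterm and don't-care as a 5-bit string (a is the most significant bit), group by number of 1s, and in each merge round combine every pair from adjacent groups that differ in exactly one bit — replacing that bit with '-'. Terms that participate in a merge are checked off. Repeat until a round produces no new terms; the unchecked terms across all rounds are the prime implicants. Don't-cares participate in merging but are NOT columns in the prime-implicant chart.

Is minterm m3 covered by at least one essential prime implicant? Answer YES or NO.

size-2^0 implicants → 00010(✓)  00011(✓)  00101(✓)  00111(✓)  01000(✓)  10001  10111(✓)  11000(✓)  11101
size-2^1 implicants → -0111  -1000  00-11  0001-  001-1
Unchecked terms (primes): -0111, -1000, 00-11, 0001-, 001-1, 10001, 11101
Minterm coverage:
  m3 ⊆ 00-11,0001-
  m5 ⊆ 001-1 [E]
  m7 ⊆ -0111,00-11,001-1
  m8 ⊆ -1000 [E]
  m17 ⊆ 10001 [E]
  m23 ⊆ -0111 [E]
  m24 ⊆ -1000 [E]
  m29 ⊆ 11101 [E]
E = {-0111, -1000, 001-1, 10001, 11101}

NO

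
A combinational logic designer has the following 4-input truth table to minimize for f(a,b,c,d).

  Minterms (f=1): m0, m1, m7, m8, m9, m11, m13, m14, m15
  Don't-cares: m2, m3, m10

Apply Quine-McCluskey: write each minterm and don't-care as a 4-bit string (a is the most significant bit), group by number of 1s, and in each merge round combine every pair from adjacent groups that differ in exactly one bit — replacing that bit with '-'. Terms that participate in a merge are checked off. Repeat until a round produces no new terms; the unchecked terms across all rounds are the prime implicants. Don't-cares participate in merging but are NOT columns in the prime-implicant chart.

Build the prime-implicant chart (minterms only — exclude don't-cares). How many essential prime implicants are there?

Round 0: 0000✓ 0001✓ 0010✓ 0011✓ 0111✓ 1000✓ 1001✓ 1010✓ 1011✓ 1101✓ 1110✓ 1111✓
Round 1: -000✓ -001✓ -010✓ -011✓ -111✓ 0-11✓ 00-0✓ 00-1✓ 000-✓ 001-✓ 1-01✓ 1-10✓ 1-11✓ 10-0✓ 10-1✓ 100-✓ 101-✓ 11-1✓ 111-✓
Round 2: --11 -0-0✓ -0-1✓ -00-✓ -01-✓ 00--✓ 1--1 1-1- 10--✓
Round 3: -0--
PIs = {--11, -0--, 1--1, 1-1-}
Coverage chart:
  m0: -0-- ←essential
  m1: -0-- ←essential
  m7: --11 ←essential
  m8: -0-- ←essential
  m9: -0--,1--1
  m11: --11,-0--,1--1,1-1-
  m13: 1--1 ←essential
  m14: 1-1- ←essential
  m15: --11,1--1,1-1-
Essential: --11, -0--, 1--1, 1-1-

4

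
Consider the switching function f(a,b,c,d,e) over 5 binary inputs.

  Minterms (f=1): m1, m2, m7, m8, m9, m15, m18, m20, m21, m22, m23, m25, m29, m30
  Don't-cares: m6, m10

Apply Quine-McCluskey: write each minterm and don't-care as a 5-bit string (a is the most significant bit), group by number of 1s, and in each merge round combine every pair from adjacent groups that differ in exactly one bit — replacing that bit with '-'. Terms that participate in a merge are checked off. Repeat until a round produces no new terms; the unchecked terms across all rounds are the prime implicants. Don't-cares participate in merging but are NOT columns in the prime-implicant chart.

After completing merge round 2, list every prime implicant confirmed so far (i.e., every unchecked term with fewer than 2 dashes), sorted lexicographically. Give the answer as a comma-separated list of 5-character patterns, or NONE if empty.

[col 0] 00001*, 00010*, 00110*, 00111*, 01000*, 01001*, 01010*, 01111*, 10010*, 10100*, 10101*, 10110*, 10111*, 11001*, 11101*, 11110*
[col 1] -0010*, -0110*, -0111*, -1001, 0-001, 0-010, 0-111, 00-10*, 0011-*, 010-0, 0100-, 1-101, 1-110, 10-10*, 101-0*, 101-1*, 1010-*, 1011-*, 11-01
[col 2] -0-10, -011-, 101--
Prime implicants: -0-10, -011-, -1001, 0-001, 0-010, 0-111, 010-0, 0100-, 1-101, 1-110, 101--, 11-01

-1001, 0-001, 0-010, 0-111, 010-0, 0100-, 1-101, 1-110, 11-01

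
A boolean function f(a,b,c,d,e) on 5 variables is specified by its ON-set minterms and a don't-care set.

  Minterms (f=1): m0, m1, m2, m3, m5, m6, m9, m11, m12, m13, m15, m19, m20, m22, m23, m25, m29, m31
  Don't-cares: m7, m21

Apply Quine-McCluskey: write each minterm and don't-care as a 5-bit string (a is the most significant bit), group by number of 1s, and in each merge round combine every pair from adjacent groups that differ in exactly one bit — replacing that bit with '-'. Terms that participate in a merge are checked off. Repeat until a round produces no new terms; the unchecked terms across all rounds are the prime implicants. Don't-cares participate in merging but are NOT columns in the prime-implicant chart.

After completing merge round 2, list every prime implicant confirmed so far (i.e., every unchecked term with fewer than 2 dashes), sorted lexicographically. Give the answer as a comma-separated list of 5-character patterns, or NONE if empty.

size-2^0 implicants → 00000(✓)  00001(✓)  00010(✓)  00011(✓)  00101(✓)  00110(✓)  00111(✓)  01001(✓)  01011(✓)  01100(✓)  01101(✓)  01111(✓)  10011(✓)  10100(✓)  10101(✓)  10110(✓)  10111(✓)  11001(✓)  11101(✓)  11111(✓)
size-2^1 implicants → -0011(✓)  -0101(✓)  -0110(✓)  -0111(✓)  -1001(✓)  -1101(✓)  -1111(✓)  0-001(✓)  0-011(✓)  0-101(✓)  0-111(✓)  00-01(✓)  00-10(✓)  00-11(✓)  000-0(✓)  000-1(✓)  0000-(✓)  0001-(✓)  001-1(✓)  0011-(✓)  01-01(✓)  01-11(✓)  010-1(✓)  011-1(✓)  0110-  1-101(✓)  1-111(✓)  10-11(✓)  101-0(✓)  101-1(✓)  1010-(✓)  1011-(✓)  11-01(✓)  111-1(✓)
size-2^2 implicants → --101(✓)  --111(✓)  -0-11  -01-1(✓)  -011-  -1-01  -11-1(✓)  0--01(✓)  0--11(✓)  0-0-1(✓)  0-1-1(✓)  00--1(✓)  00-1-  000--  01--1(✓)  1-1-1(✓)  101--
size-2^3 implicants → --1-1  0---1
Unchecked terms (primes): --1-1, -0-11, -011-, -1-01, 0---1, 00-1-, 000--, 0110-, 101--

0110-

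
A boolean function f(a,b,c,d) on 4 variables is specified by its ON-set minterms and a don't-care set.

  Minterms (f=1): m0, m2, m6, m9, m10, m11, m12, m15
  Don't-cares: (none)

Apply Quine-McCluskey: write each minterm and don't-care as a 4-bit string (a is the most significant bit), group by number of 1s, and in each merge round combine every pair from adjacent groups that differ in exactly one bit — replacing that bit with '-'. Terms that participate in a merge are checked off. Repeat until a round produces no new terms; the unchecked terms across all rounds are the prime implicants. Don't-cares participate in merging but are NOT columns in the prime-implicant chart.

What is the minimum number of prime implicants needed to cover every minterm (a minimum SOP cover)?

size-2^0 implicants → 0000(✓)  0010(✓)  0110(✓)  1001(✓)  1010(✓)  1011(✓)  1100  1111(✓)
size-2^1 implicants → -010  0-10  00-0  1-11  10-1  101-
Unchecked terms (primes): -010, 0-10, 00-0, 1-11, 10-1, 101-, 1100
Minterm coverage:
  m0 ⊆ 00-0 [E]
  m2 ⊆ -010,0-10,00-0
  m6 ⊆ 0-10 [E]
  m9 ⊆ 10-1 [E]
  m10 ⊆ -010,101-
  m11 ⊆ 1-11,10-1,101-
  m12 ⊆ 1100 [E]
  m15 ⊆ 1-11 [E]
E = {0-10, 00-0, 1-11, 10-1, 1100}
Petrick residual → -010
Cover = b'cd' + a'cd' + a'b'd' + acd + ab'd + abc'd'  |cover|=6

6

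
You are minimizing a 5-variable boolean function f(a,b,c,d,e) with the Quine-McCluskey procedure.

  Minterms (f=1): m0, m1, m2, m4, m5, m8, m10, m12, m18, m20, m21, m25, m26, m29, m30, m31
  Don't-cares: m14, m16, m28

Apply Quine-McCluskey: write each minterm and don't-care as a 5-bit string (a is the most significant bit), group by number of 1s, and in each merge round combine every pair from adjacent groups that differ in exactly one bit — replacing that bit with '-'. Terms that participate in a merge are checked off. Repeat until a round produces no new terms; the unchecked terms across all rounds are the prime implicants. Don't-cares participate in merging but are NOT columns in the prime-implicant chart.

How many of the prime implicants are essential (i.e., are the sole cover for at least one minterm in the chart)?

3

[col 0] 00000*, 00001*, 00010*, 00100*, 00101*, 01000*, 01010*, 01100*, 01110*, 10000*, 10010*, 10100*, 10101*, 11001*, 11010*, 11100*, 11101*, 11110*, 11111*
[col 1] -0000*, -0010*, -0100*, -0101*, -1010*, -1100*, -1110*, 0-000*, 0-010*, 0-100*, 00-00*, 00-01*, 000-0*, 0000-*, 0010-*, 01-00*, 01-10*, 010-0*, 011-0*, 1-010*, 1-100*, 1-101*, 10-00*, 100-0*, 1010-*, 11-01, 11-10*, 111-0*, 111-1*, 1110-*, 1111-*
[col 2] --010, --100, -0-00, -00-0, -010-, -1-10, -11-0, 0--00, 0-0-0, 00-0-, 01--0, 1-10-, 111--
Prime implicants: --010, --100, -0-00, -00-0, -010-, -1-10, -11-0, 0--00, 0-0-0, 00-0-, 01--0, 1-10-, 11-01, 111--
PI chart (minterm → PIs covering it):
  0 | -0-00,-00-0,0--00,0-0-0,00-0-
  1 | 00-0-  (sole → essential)
  2 | --010,-00-0,0-0-0
  4 | --100,-0-00,-010-,0--00,00-0-
  5 | -010-,00-0-
  8 | 0--00,0-0-0,01--0
  10 | --010,-1-10,0-0-0,01--0
  12 | --100,-11-0,0--00,01--0
  18 | --010,-00-0
  20 | --100,-0-00,-010-,1-10-
  21 | -010-,1-10-
  25 | 11-01  (sole → essential)
  26 | --010,-1-10
  29 | 1-10-,11-01,111--
  30 | -1-10,-11-0,111--
  31 | 111--  (sole → essential)
Essential prime implicants: 00-0-, 11-01, 111--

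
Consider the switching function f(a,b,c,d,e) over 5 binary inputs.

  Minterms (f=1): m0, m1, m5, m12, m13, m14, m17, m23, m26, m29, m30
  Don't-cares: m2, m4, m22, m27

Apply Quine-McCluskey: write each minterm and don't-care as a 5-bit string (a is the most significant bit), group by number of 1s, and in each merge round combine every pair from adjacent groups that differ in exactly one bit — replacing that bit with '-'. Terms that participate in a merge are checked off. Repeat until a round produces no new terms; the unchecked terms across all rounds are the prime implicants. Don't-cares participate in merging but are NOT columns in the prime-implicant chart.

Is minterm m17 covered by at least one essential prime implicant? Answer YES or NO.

YES

[col 0] 00000*, 00001*, 00010*, 00100*, 00101*, 01100*, 01101*, 01110*, 10001*, 10110*, 10111*, 11010*, 11011*, 11101*, 11110*
[col 1] -0001, -1101, -1110, 0-100*, 0-101*, 00-00*, 00-01*, 000-0, 0000-*, 0010-*, 011-0, 0110-*, 1-110, 1011-, 11-10, 1101-
[col 2] 0-10-, 00-0-
Prime implicants: -0001, -1101, -1110, 0-10-, 00-0-, 000-0, 011-0, 1-110, 1011-, 11-10, 1101-
PI chart (minterm → PIs covering it):
  0 | 00-0-,000-0
  1 | -0001,00-0-
  5 | 0-10-,00-0-
  12 | 0-10-,011-0
  13 | -1101,0-10-
  14 | -1110,011-0
  17 | -0001  (sole → essential)
  23 | 1011-  (sole → essential)
  26 | 11-10,1101-
  29 | -1101  (sole → essential)
  30 | -1110,1-110,11-10
Essential prime implicants: -0001, -1101, 1011-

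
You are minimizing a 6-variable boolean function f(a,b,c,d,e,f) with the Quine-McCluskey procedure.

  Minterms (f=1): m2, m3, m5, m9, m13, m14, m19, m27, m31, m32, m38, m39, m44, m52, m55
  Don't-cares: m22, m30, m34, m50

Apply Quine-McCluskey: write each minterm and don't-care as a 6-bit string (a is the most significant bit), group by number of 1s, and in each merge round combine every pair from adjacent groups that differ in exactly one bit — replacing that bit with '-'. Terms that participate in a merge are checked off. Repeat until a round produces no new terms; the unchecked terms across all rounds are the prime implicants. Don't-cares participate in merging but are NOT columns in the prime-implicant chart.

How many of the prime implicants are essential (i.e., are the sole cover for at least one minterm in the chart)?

size-2^0 implicants → 000010(✓)  000011(✓)  000101(✓)  001001(✓)  001101(✓)  001110(✓)  010011(✓)  010110(✓)  011011(✓)  011110(✓)  011111(✓)  100000(✓)  100010(✓)  100110(✓)  100111(✓)  101100  110010(✓)  110100  110111(✓)
size-2^1 implicants → -00010  0-0011  0-1110  00-101  00001-  001-01  01-011  01-110  011-11  01111-  1-0010  1-0111  100-10  1000-0  10011-
Unchecked terms (primes): -00010, 0-0011, 0-1110, 00-101, 00001-, 001-01, 01-011, 01-110, 011-11, 01111-, 1-0010, 1-0111, 100-10, 1000-0, 10011-, 101100, 110100
Minterm coverage:
  m2 ⊆ -00010,00001-
  m3 ⊆ 0-0011,00001-
  m5 ⊆ 00-101 [E]
  m9 ⊆ 001-01 [E]
  m13 ⊆ 00-101,001-01
  m14 ⊆ 0-1110 [E]
  m19 ⊆ 0-0011,01-011
  m27 ⊆ 01-011,011-11
  m31 ⊆ 011-11,01111-
  m32 ⊆ 1000-0 [E]
  m38 ⊆ 100-10,10011-
  m39 ⊆ 1-0111,10011-
  m44 ⊆ 101100 [E]
  m52 ⊆ 110100 [E]
  m55 ⊆ 1-0111 [E]
E = {0-1110, 00-101, 001-01, 1-0111, 1000-0, 101100, 110100}

7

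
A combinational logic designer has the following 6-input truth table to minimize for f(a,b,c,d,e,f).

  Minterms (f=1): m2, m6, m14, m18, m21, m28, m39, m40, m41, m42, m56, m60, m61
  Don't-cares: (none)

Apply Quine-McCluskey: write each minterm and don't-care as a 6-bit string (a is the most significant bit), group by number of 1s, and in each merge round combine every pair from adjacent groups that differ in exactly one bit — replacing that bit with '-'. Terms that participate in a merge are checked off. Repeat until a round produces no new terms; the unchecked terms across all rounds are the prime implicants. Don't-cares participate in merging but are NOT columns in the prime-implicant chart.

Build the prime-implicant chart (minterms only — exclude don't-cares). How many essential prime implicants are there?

8

size-2^0 implicants → 000010(✓)  000110(✓)  001110(✓)  010010(✓)  010101  011100(✓)  100111  101000(✓)  101001(✓)  101010(✓)  111000(✓)  111100(✓)  111101(✓)
size-2^1 implicants → -11100  0-0010  00-110  000-10  1-1000  1010-0  10100-  111-00  11110-
Unchecked terms (primes): -11100, 0-0010, 00-110, 000-10, 010101, 1-1000, 100111, 1010-0, 10100-, 111-00, 11110-
Minterm coverage:
  m2 ⊆ 0-0010,000-10
  m6 ⊆ 00-110,000-10
  m14 ⊆ 00-110 [E]
  m18 ⊆ 0-0010 [E]
  m21 ⊆ 010101 [E]
  m28 ⊆ -11100 [E]
  m39 ⊆ 100111 [E]
  m40 ⊆ 1-1000,1010-0,10100-
  m41 ⊆ 10100- [E]
  m42 ⊆ 1010-0 [E]
  m56 ⊆ 1-1000,111-00
  m60 ⊆ -11100,111-00,11110-
  m61 ⊆ 11110- [E]
E = {-11100, 0-0010, 00-110, 010101, 100111, 1010-0, 10100-, 11110-}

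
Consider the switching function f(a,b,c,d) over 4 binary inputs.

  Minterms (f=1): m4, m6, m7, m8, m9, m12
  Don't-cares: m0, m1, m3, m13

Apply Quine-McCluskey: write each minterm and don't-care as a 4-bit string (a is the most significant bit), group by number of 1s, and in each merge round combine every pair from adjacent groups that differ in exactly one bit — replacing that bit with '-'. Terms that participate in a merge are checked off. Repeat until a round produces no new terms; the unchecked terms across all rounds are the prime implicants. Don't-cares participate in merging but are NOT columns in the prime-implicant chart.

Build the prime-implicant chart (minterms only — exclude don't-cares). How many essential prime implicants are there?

[col 0] 0000*, 0001*, 0011*, 0100*, 0110*, 0111*, 1000*, 1001*, 1100*, 1101*
[col 1] -000*, -001*, -100*, 0-00*, 0-11, 00-1, 000-*, 01-0, 011-, 1-00*, 1-01*, 100-*, 110-*
[col 2] --00, -00-, 1-0-
Prime implicants: --00, -00-, 0-11, 00-1, 01-0, 011-, 1-0-
PI chart (minterm → PIs covering it):
  4 | --00,01-0
  6 | 01-0,011-
  7 | 0-11,011-
  8 | --00,-00-,1-0-
  9 | -00-,1-0-
  12 | --00,1-0-
(no essential prime implicants)

0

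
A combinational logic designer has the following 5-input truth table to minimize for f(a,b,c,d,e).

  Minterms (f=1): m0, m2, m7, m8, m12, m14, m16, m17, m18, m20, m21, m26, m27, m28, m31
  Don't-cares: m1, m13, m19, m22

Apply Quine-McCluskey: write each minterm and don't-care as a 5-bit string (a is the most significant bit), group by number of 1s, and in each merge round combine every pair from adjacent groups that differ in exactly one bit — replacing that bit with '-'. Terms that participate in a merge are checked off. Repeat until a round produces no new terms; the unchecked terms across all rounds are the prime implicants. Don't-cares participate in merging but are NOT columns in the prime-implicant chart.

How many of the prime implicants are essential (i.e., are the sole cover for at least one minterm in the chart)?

6

[col 0] 00000*, 00001*, 00010*, 00111, 01000*, 01100*, 01101*, 01110*, 10000*, 10001*, 10010*, 10011*, 10100*, 10101*, 10110*, 11010*, 11011*, 11100*, 11111*
[col 1] -0000*, -0001*, -0010*, -1100, 0-000, 000-0*, 0000-*, 01-00, 011-0, 0110-, 1-010*, 1-011*, 1-100, 10-00*, 10-01*, 10-10*, 100-0*, 100-1*, 1000-*, 1001-*, 101-0*, 1010-*, 11-11, 1101-*
[col 2] -00-0, -000-, 1-01-, 10--0, 10-0-, 100--
Prime implicants: -00-0, -000-, -1100, 0-000, 00111, 01-00, 011-0, 0110-, 1-01-, 1-100, 10--0, 10-0-, 100--, 11-11
PI chart (minterm → PIs covering it):
  0 | -00-0,-000-,0-000
  2 | -00-0  (sole → essential)
  7 | 00111  (sole → essential)
  8 | 0-000,01-00
  12 | -1100,01-00,011-0,0110-
  14 | 011-0  (sole → essential)
  16 | -00-0,-000-,10--0,10-0-,100--
  17 | -000-,10-0-,100--
  18 | -00-0,1-01-,10--0,100--
  20 | 1-100,10--0,10-0-
  21 | 10-0-  (sole → essential)
  26 | 1-01-  (sole → essential)
  27 | 1-01-,11-11
  28 | -1100,1-100
  31 | 11-11  (sole → essential)
Essential prime implicants: -00-0, 00111, 011-0, 1-01-, 10-0-, 11-11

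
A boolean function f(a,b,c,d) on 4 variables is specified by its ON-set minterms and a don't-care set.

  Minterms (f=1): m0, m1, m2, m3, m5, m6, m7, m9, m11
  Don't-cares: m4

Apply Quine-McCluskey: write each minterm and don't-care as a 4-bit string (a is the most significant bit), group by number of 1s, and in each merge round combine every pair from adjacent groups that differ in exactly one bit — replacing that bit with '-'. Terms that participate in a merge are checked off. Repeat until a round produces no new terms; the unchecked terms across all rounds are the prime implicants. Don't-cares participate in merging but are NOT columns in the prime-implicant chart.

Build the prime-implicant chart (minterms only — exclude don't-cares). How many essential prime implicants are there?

2

[col 0] 0000*, 0001*, 0010*, 0011*, 0100*, 0101*, 0110*, 0111*, 1001*, 1011*
[col 1] -001*, -011*, 0-00*, 0-01*, 0-10*, 0-11*, 00-0*, 00-1*, 000-*, 001-*, 01-0*, 01-1*, 010-*, 011-*, 10-1*
[col 2] -0-1, 0--0*, 0--1*, 0-0-*, 0-1-*, 00--*, 01--*
[col 3] 0---
Prime implicants: -0-1, 0---
PI chart (minterm → PIs covering it):
  0 | 0---  (sole → essential)
  1 | -0-1,0---
  2 | 0---  (sole → essential)
  3 | -0-1,0---
  5 | 0---  (sole → essential)
  6 | 0---  (sole → essential)
  7 | 0---  (sole → essential)
  9 | -0-1  (sole → essential)
  11 | -0-1  (sole → essential)
Essential prime implicants: -0-1, 0---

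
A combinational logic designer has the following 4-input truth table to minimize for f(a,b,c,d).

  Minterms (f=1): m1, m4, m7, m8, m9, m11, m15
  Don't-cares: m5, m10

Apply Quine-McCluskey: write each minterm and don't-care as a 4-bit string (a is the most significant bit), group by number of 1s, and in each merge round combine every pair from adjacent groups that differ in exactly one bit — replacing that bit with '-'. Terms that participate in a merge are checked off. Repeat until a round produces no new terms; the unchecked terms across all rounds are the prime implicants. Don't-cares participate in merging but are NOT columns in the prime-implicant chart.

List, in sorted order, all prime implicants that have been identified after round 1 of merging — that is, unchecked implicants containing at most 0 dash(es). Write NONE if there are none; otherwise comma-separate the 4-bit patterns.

Round 0: 0001✓ 0100✓ 0101✓ 0111✓ 1000✓ 1001✓ 1010✓ 1011✓ 1111✓
Round 1: -001 -111 0-01 01-1 010- 1-11 10-0✓ 10-1✓ 100-✓ 101-✓
Round 2: 10--
PIs = {-001, -111, 0-01, 01-1, 010-, 1-11, 10--}

NONE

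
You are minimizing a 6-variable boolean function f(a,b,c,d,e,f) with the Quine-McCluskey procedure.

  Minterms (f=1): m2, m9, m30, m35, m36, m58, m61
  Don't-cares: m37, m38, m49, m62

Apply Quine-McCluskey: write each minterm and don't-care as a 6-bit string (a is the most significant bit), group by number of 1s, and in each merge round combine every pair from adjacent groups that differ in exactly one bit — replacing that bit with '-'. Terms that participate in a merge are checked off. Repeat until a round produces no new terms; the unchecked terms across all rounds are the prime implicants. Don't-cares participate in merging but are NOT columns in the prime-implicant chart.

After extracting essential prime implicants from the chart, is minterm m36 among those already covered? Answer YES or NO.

NO

size-2^0 implicants → 000010  001001  011110(✓)  100011  100100(✓)  100101(✓)  100110(✓)  110001  111010(✓)  111101  111110(✓)
size-2^1 implicants → -11110  1001-0  10010-  111-10
Unchecked terms (primes): -11110, 000010, 001001, 100011, 1001-0, 10010-, 110001, 111-10, 111101
Minterm coverage:
  m2 ⊆ 000010 [E]
  m9 ⊆ 001001 [E]
  m30 ⊆ -11110 [E]
  m35 ⊆ 100011 [E]
  m36 ⊆ 1001-0,10010-
  m58 ⊆ 111-10 [E]
  m61 ⊆ 111101 [E]
E = {-11110, 000010, 001001, 100011, 111-10, 111101}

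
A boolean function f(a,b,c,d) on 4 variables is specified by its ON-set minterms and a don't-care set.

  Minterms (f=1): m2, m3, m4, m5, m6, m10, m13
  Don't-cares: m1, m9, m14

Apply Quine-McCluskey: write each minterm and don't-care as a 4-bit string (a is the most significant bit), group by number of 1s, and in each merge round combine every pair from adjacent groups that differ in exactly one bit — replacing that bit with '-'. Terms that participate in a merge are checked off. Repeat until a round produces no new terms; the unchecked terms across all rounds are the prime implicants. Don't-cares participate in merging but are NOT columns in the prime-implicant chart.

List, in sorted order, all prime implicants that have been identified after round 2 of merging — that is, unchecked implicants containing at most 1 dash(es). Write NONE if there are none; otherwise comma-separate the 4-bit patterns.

00-1, 001-, 01-0, 010-

Round 0: 0001✓ 0010✓ 0011✓ 0100✓ 0101✓ 0110✓ 1001✓ 1010✓ 1101✓ 1110✓
Round 1: -001✓ -010✓ -101✓ -110✓ 0-01✓ 0-10✓ 00-1 001- 01-0 010- 1-01✓ 1-10✓
Round 2: --01 --10
PIs = {--01, --10, 00-1, 001-, 01-0, 010-}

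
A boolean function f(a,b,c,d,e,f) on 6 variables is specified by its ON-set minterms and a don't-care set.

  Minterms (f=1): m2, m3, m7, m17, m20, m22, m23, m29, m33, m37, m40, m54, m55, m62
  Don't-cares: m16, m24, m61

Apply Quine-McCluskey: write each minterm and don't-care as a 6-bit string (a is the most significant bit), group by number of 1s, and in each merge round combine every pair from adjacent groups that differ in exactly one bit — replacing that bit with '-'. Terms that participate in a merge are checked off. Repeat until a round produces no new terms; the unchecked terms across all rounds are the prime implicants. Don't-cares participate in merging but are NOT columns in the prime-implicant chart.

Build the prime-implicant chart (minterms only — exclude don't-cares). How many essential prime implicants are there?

7

size-2^0 implicants → 000010(✓)  000011(✓)  000111(✓)  010000(✓)  010001(✓)  010100(✓)  010110(✓)  010111(✓)  011000(✓)  011101(✓)  100001(✓)  100101(✓)  101000  110110(✓)  110111(✓)  111101(✓)  111110(✓)
size-2^1 implicants → -10110(✓)  -10111(✓)  -11101  0-0111  000-11  00001-  01-000  010-00  01000-  0101-0  01011-(✓)  100-01  11-110  11011-(✓)
size-2^2 implicants → -1011-
Unchecked terms (primes): -1011-, -11101, 0-0111, 000-11, 00001-, 01-000, 010-00, 01000-, 0101-0, 100-01, 101000, 11-110
Minterm coverage:
  m2 ⊆ 00001- [E]
  m3 ⊆ 000-11,00001-
  m7 ⊆ 0-0111,000-11
  m17 ⊆ 01000- [E]
  m20 ⊆ 010-00,0101-0
  m22 ⊆ -1011-,0101-0
  m23 ⊆ -1011-,0-0111
  m29 ⊆ -11101 [E]
  m33 ⊆ 100-01 [E]
  m37 ⊆ 100-01 [E]
  m40 ⊆ 101000 [E]
  m54 ⊆ -1011-,11-110
  m55 ⊆ -1011- [E]
  m62 ⊆ 11-110 [E]
E = {-1011-, -11101, 00001-, 01000-, 100-01, 101000, 11-110}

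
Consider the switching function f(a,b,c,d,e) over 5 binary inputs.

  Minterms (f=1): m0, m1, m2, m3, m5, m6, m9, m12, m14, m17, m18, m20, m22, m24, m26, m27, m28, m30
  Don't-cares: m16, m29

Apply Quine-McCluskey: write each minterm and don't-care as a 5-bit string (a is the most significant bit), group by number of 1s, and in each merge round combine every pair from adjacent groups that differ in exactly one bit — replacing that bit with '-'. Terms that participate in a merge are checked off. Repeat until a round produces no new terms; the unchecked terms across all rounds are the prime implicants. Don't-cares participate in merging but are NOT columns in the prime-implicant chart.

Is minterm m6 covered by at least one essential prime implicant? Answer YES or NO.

[col 0] 00000*, 00001*, 00010*, 00011*, 00101*, 00110*, 01001*, 01100*, 01110*, 10000*, 10001*, 10010*, 10100*, 10110*, 11000*, 11010*, 11011*, 11100*, 11101*, 11110*
[col 1] -0000*, -0001*, -0010*, -0110*, -1100*, -1110*, 0-001, 0-110*, 00-01, 00-10*, 000-0*, 000-1*, 0000-*, 0001-*, 011-0*, 1-000*, 1-010*, 1-100*, 1-110*, 10-00*, 10-10*, 100-0*, 1000-*, 101-0*, 11-00*, 11-10*, 110-0*, 1101-, 111-0*, 1110-
[col 2] --110, -0-10, -00-0, -000-, -11-0, 000--, 1--00*, 1--10*, 1-0-0*, 1-1-0*, 10--0*, 11--0*
[col 3] 1---0
Prime implicants: --110, -0-10, -00-0, -000-, -11-0, 0-001, 00-01, 000--, 1---0, 1101-, 1110-
PI chart (minterm → PIs covering it):
  0 | -00-0,-000-,000--
  1 | -000-,0-001,00-01,000--
  2 | -0-10,-00-0,000--
  3 | 000--  (sole → essential)
  5 | 00-01  (sole → essential)
  6 | --110,-0-10
  9 | 0-001  (sole → essential)
  12 | -11-0  (sole → essential)
  14 | --110,-11-0
  17 | -000-  (sole → essential)
  18 | -0-10,-00-0,1---0
  20 | 1---0  (sole → essential)
  22 | --110,-0-10,1---0
  24 | 1---0  (sole → essential)
  26 | 1---0,1101-
  27 | 1101-  (sole → essential)
  28 | -11-0,1---0,1110-
  30 | --110,-11-0,1---0
Essential prime implicants: -000-, -11-0, 0-001, 00-01, 000--, 1---0, 1101-

NO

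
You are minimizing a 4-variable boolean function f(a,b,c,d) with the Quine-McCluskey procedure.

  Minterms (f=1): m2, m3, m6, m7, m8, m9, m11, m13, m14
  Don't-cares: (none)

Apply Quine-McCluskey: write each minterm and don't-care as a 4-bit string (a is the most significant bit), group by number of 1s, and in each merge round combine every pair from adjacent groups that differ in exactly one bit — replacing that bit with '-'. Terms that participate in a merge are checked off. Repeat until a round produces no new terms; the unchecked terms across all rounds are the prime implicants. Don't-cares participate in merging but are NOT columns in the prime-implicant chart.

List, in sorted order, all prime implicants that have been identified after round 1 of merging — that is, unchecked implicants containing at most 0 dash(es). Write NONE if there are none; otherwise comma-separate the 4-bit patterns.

NONE

Round 0: 0010✓ 0011✓ 0110✓ 0111✓ 1000✓ 1001✓ 1011✓ 1101✓ 1110✓
Round 1: -011 -110 0-10✓ 0-11✓ 001-✓ 011-✓ 1-01 10-1 100-
Round 2: 0-1-
PIs = {-011, -110, 0-1-, 1-01, 10-1, 100-}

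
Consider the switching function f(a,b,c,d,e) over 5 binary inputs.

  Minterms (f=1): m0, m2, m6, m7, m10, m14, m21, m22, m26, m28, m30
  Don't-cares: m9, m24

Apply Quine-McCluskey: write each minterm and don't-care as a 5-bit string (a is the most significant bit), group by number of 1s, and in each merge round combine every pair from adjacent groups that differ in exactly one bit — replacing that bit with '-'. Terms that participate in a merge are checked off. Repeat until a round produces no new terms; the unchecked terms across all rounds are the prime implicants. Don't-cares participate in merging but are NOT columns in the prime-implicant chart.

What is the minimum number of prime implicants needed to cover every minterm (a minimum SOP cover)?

6

[col 0] 00000*, 00010*, 00110*, 00111*, 01001, 01010*, 01110*, 10101, 10110*, 11000*, 11010*, 11100*, 11110*
[col 1] -0110*, -1010*, -1110*, 0-010*, 0-110*, 00-10*, 000-0, 0011-, 01-10*, 1-110*, 11-00*, 11-10*, 110-0*, 111-0*
[col 2] --110, -1-10, 0--10, 11--0
Prime implicants: --110, -1-10, 0--10, 000-0, 0011-, 01001, 10101, 11--0
PI chart (minterm → PIs covering it):
  0 | 000-0  (sole → essential)
  2 | 0--10,000-0
  6 | --110,0--10,0011-
  7 | 0011-  (sole → essential)
  10 | -1-10,0--10
  14 | --110,-1-10,0--10
  21 | 10101  (sole → essential)
  22 | --110  (sole → essential)
  26 | -1-10,11--0
  28 | 11--0  (sole → essential)
  30 | --110,-1-10,11--0
Essential prime implicants: --110, 000-0, 0011-, 10101, 11--0
Petrick residual → -1-10
Minimum SOP uses 6 PIs: cde' + bde' + a'b'c'e' + a'b'cd + ab'cd'e + abe'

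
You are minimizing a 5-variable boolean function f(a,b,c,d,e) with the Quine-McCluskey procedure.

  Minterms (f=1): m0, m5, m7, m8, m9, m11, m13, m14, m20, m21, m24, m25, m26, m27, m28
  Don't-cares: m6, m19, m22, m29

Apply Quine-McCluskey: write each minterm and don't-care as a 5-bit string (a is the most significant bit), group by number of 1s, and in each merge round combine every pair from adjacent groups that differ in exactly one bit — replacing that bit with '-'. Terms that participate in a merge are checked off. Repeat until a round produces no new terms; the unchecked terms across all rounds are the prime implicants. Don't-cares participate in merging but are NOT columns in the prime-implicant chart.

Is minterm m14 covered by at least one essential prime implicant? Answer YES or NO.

size-2^0 implicants → 00000(✓)  00101(✓)  00110(✓)  00111(✓)  01000(✓)  01001(✓)  01011(✓)  01101(✓)  01110(✓)  10011(✓)  10100(✓)  10101(✓)  10110(✓)  11000(✓)  11001(✓)  11010(✓)  11011(✓)  11100(✓)  11101(✓)
size-2^1 implicants → -0101(✓)  -0110  -1000(✓)  -1001(✓)  -1011(✓)  -1101(✓)  0-000  0-101(✓)  0-110  001-1  0011-  01-01(✓)  010-1(✓)  0100-(✓)  1-011  1-100(✓)  1-101(✓)  101-0  1010-(✓)  11-00(✓)  11-01(✓)  110-0(✓)  110-1(✓)  1100-(✓)  1101-(✓)  1110-(✓)
size-2^2 implicants → --101  -1-01  -10-1  -100-  1-10-  11-0-  110--
Unchecked terms (primes): --101, -0110, -1-01, -10-1, -100-, 0-000, 0-110, 001-1, 0011-, 1-011, 1-10-, 101-0, 11-0-, 110--
Minterm coverage:
  m0 ⊆ 0-000 [E]
  m5 ⊆ --101,001-1
  m7 ⊆ 001-1,0011-
  m8 ⊆ -100-,0-000
  m9 ⊆ -1-01,-10-1,-100-
  m11 ⊆ -10-1 [E]
  m13 ⊆ --101,-1-01
  m14 ⊆ 0-110 [E]
  m20 ⊆ 1-10-,101-0
  m21 ⊆ --101,1-10-
  m24 ⊆ -100-,11-0-,110--
  m25 ⊆ -1-01,-10-1,-100-,11-0-,110--
  m26 ⊆ 110-- [E]
  m27 ⊆ -10-1,1-011,110--
  m28 ⊆ 1-10-,11-0-
E = {-10-1, 0-000, 0-110, 110--}

YES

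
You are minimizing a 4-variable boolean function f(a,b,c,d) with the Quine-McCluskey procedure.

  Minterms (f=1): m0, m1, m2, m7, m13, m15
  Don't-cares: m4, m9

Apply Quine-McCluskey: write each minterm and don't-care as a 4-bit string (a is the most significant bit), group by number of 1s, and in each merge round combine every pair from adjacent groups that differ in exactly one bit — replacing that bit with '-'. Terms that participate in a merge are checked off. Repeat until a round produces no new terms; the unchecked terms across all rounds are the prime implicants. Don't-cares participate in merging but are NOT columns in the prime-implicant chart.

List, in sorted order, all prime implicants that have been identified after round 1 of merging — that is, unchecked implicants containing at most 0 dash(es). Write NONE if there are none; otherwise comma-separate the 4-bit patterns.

size-2^0 implicants → 0000(✓)  0001(✓)  0010(✓)  0100(✓)  0111(✓)  1001(✓)  1101(✓)  1111(✓)
size-2^1 implicants → -001  -111  0-00  00-0  000-  1-01  11-1
Unchecked terms (primes): -001, -111, 0-00, 00-0, 000-, 1-01, 11-1

NONE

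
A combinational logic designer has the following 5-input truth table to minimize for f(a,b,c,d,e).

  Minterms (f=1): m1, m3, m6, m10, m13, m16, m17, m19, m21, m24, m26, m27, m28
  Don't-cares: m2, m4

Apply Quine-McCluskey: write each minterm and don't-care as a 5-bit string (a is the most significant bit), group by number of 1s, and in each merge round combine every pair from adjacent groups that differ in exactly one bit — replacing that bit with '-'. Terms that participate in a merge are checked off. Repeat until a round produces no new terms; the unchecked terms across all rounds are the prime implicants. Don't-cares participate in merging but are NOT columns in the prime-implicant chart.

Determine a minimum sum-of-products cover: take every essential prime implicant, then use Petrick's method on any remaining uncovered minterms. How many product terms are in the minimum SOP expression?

[col 0] 00001*, 00010*, 00011*, 00100*, 00110*, 01010*, 01101, 10000*, 10001*, 10011*, 10101*, 11000*, 11010*, 11011*, 11100*
[col 1] -0001*, -0011*, -1010, 0-010, 00-10, 000-1*, 0001-, 001-0, 1-000, 1-011, 10-01, 100-1*, 1000-, 11-00, 110-0, 1101-
[col 2] -00-1
Prime implicants: -00-1, -1010, 0-010, 00-10, 0001-, 001-0, 01101, 1-000, 1-011, 10-01, 1000-, 11-00, 110-0, 1101-
PI chart (minterm → PIs covering it):
  1 | -00-1  (sole → essential)
  3 | -00-1,0001-
  6 | 00-10,001-0
  10 | -1010,0-010
  13 | 01101  (sole → essential)
  16 | 1-000,1000-
  17 | -00-1,10-01,1000-
  19 | -00-1,1-011
  21 | 10-01  (sole → essential)
  24 | 1-000,11-00,110-0
  26 | -1010,110-0,1101-
  27 | 1-011,1101-
  28 | 11-00  (sole → essential)
Essential prime implicants: -00-1, 01101, 10-01, 11-00
Petrick residual → -1010, 00-10, 1-000, 1-011
Minimum SOP uses 8 PIs: b'c'e + bc'de' + a'b'de' + a'bcd'e + ac'd'e' + ac'de + ab'd'e + abd'e'

8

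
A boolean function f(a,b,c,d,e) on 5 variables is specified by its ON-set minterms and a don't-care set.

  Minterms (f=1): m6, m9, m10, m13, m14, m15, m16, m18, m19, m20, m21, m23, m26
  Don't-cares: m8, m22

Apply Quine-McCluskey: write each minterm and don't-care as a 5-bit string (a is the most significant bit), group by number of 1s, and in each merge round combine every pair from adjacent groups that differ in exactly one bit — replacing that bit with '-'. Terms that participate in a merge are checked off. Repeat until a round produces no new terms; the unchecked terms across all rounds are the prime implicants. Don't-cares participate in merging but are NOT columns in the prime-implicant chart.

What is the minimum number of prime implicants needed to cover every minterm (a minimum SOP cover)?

Round 0: 00110✓ 01000✓ 01001✓ 01010✓ 01101✓ 01110✓ 01111✓ 10000✓ 10010✓ 10011✓ 10100✓ 10101✓ 10110✓ 10111✓ 11010✓
Round 1: -0110 -1010 0-110 01-01 01-10 010-0 0100- 011-1 0111- 1-010 10-00✓ 10-10✓ 10-11✓ 100-0✓ 1001-✓ 101-0✓ 101-1✓ 1010-✓ 1011-✓
Round 2: 10--0 10-1- 101--
PIs = {-0110, -1010, 0-110, 01-01, 01-10, 010-0, 0100-, 011-1, 0111-, 1-010, 10--0, 10-1-, 101--}
Coverage chart:
  m6: -0110,0-110
  m9: 01-01,0100-
  m10: -1010,01-10,010-0
  m13: 01-01,011-1
  m14: 0-110,01-10,0111-
  m15: 011-1,0111-
  m16: 10--0 ←essential
  m18: 1-010,10--0,10-1-
  m19: 10-1- ←essential
  m20: 10--0,101--
  m21: 101-- ←essential
  m23: 10-1-,101--
  m26: -1010,1-010
Essential: 10--0, 10-1-, 101--
Petrick residual → -0110, -1010, 01-01, 0111-
Min cover (7 terms): b'cde' + bc'de' + a'bd'e + a'bcd + ab'e' + ab'd + ab'c

7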